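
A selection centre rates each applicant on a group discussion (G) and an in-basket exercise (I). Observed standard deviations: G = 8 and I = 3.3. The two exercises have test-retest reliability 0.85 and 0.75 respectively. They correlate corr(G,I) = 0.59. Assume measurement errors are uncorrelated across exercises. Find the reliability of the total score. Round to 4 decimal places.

Var(G+I) = 8² + 3.3² + 2·[8·3.3·0.59] = 74.89 + 31.152 = 106.042.
Under uncorrelated errors the observed covariances equal the true-score covariances, so only the own-variance terms attenuate.
True-score variance = [8²·0.85 + 3.3²·0.75] + 31.152 = 62.5675 + 31.152 = 93.7195.
Reliability = 93.7195 / 106.042 = 0.8838.

0.8838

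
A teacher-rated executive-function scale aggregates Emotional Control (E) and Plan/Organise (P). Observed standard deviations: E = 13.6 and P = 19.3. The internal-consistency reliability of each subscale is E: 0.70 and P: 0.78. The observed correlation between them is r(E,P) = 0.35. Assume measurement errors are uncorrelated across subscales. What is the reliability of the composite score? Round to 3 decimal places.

0.815

Var(E+P) = 13.6² + 19.3² + 2·[13.6·19.3·0.35] = 557.45 + 183.736 = 741.186.
Because errors are independent across components, Cov(Tᵢ,Tⱼ) = Cov(Xᵢ,Xⱼ); the off-diagonal part of the true-score variance is the same as above.
True-score variance = [13.6²·0.70 + 19.3²·0.78] + 183.736 = 420.014 + 183.736 = 603.75.
Reliability = 603.75 / 741.186 = 0.815.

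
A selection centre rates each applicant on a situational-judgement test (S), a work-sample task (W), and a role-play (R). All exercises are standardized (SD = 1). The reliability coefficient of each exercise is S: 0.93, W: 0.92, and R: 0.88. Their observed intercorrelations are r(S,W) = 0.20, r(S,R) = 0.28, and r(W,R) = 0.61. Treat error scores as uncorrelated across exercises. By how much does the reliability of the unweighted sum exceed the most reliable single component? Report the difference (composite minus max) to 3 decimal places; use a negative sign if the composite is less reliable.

0.018

Var(sum) = 3 + 2.18 = 5.18; true-score variance = 2.73 + 2.18 = 4.91; composite reliability = 0.9479.
Max component reliability = 0.9300.
Difference = 0.9479 − 0.9300 = 0.018.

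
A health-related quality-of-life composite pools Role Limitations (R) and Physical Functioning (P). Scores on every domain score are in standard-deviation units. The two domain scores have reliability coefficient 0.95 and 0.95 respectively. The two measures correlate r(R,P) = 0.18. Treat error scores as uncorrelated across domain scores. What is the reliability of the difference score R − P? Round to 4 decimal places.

Var(R−P) = 1 + 1 − 2·0.18 = 2 − 0.36 = 1.64.
Under uncorrelated errors the observed covariances equal the true-score covariances, so only the own-variance terms attenuate.
True-score variance = [0.95 + 0.95] − 0.36 = 1.9 − 0.36 = 1.54.
Reliability = 1.54 / 1.64 = 0.9390.

0.9390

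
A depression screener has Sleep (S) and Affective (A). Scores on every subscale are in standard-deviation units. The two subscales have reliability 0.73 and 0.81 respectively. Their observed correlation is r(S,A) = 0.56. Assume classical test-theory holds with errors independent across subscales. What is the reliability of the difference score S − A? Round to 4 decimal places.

0.4773

Var(S−A) = 1 + 1 − 2·0.56 = 2 − 1.12 = 0.88.
Under uncorrelated errors the observed covariances equal the true-score covariances, so only the own-variance terms attenuate.
True-score variance = [0.73 + 0.81] − 1.12 = 1.54 − 1.12 = 0.42.
Reliability = 0.42 / 0.88 = 0.4773.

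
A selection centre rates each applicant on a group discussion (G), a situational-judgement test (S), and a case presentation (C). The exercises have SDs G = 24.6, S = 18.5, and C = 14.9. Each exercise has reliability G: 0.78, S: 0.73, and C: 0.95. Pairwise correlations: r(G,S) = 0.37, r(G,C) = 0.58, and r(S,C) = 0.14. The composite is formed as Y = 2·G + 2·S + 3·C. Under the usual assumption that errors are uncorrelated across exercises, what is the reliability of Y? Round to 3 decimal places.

0.901

Var(Y) = 2²·24.6² + 2²·18.5² + 3²·14.9² + 2·[4·24.6·18.5·0.37 + 6·24.6·14.9·0.58 + 6·18.5·14.9·0.14] = 5787.73 + 4361.31 = 10149.
With uncorrelated errors the cross-covariances are all true-score covariance, so they carry over unchanged; only the diagonal terms shrink to ρᵢσᵢ².
True-score variance = [2²·24.6²·0.78 + 2²·18.5²·0.73 + 3²·14.9²·0.95] + 4361.31 = 4785.65 + 4361.31 = 9146.96.
Reliability = 9146.96 / 10149 = 0.901.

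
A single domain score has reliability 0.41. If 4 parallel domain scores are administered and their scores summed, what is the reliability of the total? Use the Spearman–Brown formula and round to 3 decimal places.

0.735

ρ_k = kρ / (1 + (k−1)ρ) = 4·0.41 / (1 + 3·0.41) = 1.640 / 2.230 = 0.735.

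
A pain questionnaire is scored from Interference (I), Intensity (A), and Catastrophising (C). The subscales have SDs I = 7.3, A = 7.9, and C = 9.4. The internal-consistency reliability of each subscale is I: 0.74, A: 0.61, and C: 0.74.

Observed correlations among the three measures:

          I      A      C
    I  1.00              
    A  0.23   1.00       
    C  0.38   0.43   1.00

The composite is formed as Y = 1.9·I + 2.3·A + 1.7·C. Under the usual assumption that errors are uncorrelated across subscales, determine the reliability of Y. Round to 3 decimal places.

0.813

Var(Y) = 1.9²·7.3² + 2.3²·7.9² + 1.7²·9.4² + 2·[4.37·7.3·7.9·0.23 + 3.23·7.3·9.4·0.38 + 3.91·7.9·9.4·0.43] = 777.886 + 534.083 = 1311.97.
Because errors are independent across components, Cov(Tᵢ,Tⱼ) = Cov(Xᵢ,Xⱼ); the off-diagonal part of the true-score variance is the same as above.
True-score variance = [1.9²·7.3²·0.74 + 2.3²·7.9²·0.61 + 1.7²·9.4²·0.74] + 534.083 = 532.716 + 534.083 = 1066.8.
Reliability = 1066.8 / 1311.97 = 0.813.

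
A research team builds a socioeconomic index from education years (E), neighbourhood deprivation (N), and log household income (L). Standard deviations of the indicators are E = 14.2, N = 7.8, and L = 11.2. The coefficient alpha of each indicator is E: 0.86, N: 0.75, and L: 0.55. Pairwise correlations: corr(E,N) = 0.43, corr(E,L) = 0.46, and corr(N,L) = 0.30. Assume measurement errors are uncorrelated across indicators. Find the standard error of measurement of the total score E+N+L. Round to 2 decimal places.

Var(total) = 387.92 + 293.986 = 681.906.
True-score variance = 288.032 + 293.986 = 582.019, so reliability = 0.8535.
Error variance = 681.906 − 582.019 = 99.8876; SEM = √99.8876 = 9.99.

9.99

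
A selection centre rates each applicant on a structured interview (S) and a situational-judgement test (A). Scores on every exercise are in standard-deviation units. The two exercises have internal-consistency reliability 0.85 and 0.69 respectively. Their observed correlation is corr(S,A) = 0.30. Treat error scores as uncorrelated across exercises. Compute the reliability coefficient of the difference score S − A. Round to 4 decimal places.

0.6714

Var(S−A) = 1 + 1 − 2·0.30 = 2 − 0.6 = 1.4.
With uncorrelated errors the cross-covariances are all true-score covariance, so they carry over unchanged; only the diagonal terms shrink to ρᵢσᵢ².
True-score variance = [0.85 + 0.69] − 0.6 = 1.54 − 0.6 = 0.94.
Reliability = 0.94 / 1.4 = 0.6714.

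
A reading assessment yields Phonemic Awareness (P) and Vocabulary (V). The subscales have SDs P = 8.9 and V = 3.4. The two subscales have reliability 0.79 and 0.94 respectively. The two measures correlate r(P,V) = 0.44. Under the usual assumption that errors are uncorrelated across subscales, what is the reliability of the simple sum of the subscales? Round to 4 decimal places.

Var(P+V) = 8.9² + 3.4² + 2·[8.9·3.4·0.44] = 90.77 + 26.6288 = 117.399.
Under uncorrelated errors the observed covariances equal the true-score covariances, so only the own-variance terms attenuate.
True-score variance = [8.9²·0.79 + 3.4²·0.94] + 26.6288 = 73.4423 + 26.6288 = 100.071.
Reliability = 100.071 / 117.399 = 0.8524.

0.8524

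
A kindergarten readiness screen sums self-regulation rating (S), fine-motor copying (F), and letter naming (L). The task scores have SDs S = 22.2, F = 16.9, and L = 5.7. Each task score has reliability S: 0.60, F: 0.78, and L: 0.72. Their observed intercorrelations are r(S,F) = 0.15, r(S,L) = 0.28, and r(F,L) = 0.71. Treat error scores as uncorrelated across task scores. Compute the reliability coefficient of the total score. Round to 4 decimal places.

0.7621

Var(S+F+L) = 22.2² + 16.9² + 5.7² + 2·[22.2·16.9·0.15 + 22.2·5.7·0.28 + 16.9·5.7·0.71] = 810.94 + 320.205 = 1131.14.
Because errors are independent across components, Cov(Tᵢ,Tⱼ) = Cov(Xᵢ,Xⱼ); the off-diagonal part of the true-score variance is the same as above.
True-score variance = [22.2²·0.60 + 16.9²·0.78 + 5.7²·0.72] + 320.205 = 541.873 + 320.205 = 862.078.
Reliability = 862.078 / 1131.14 = 0.7621.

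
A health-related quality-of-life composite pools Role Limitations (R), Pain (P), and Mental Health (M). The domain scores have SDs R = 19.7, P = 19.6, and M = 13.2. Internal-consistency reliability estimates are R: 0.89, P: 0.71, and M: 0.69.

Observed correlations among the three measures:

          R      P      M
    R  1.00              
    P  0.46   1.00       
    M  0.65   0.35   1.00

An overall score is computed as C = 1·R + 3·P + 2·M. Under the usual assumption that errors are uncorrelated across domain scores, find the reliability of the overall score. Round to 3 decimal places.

0.829

Var(C) = 19.7² + 3²·19.6² + 2²·13.2² + 2·[3·19.7·19.6·0.46 + 2·19.7·13.2·0.65 + 6·19.6·13.2·0.35] = 4542.49 + 2828.42 = 7370.91.
With uncorrelated errors the cross-covariances are all true-score covariance, so they carry over unchanged; only the diagonal terms shrink to ρᵢσᵢ².
True-score variance = [19.7²·0.89 + 3²·19.6²·0.71 + 2²·13.2²·0.69] + 2828.42 = 3281.08 + 2828.42 = 6109.5.
Reliability = 6109.5 / 7370.91 = 0.829.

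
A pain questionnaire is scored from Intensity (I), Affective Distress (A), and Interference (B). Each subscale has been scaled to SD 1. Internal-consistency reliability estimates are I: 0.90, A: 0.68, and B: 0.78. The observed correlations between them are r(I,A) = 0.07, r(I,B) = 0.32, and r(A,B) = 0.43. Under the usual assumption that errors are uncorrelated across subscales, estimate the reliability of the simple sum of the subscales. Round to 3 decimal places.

0.862

Var(I+A+B) = 3 + 2·[0.07 + 0.32 + 0.43] = 3 + 1.64 = 4.64.
Under uncorrelated errors the observed covariances equal the true-score covariances, so only the own-variance terms attenuate.
True-score variance = [0.90 + 0.68 + 0.78] + 1.64 = 2.36 + 1.64 = 4.
Reliability = 4 / 4.64 = 0.862.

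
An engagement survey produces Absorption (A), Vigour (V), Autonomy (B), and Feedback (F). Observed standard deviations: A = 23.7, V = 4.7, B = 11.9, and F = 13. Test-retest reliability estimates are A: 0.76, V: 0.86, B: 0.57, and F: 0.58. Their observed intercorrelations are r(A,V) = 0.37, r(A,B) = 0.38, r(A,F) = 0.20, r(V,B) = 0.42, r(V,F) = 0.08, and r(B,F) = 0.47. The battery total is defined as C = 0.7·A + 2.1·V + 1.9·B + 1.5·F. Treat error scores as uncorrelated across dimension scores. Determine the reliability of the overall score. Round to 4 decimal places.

Var(C) = 0.7²·23.7² + 2.1²·4.7² + 1.9²·11.9² + 1.5²·13² + 2·[1.47·23.7·4.7·0.37 + 1.33·23.7·11.9·0.38 + 1.05·23.7·13·0.20 + 3.99·4.7·11.9·0.42 + 3.15·4.7·13·0.08 + 2.85·11.9·13·0.47] = 1264.11 + 1168.34 = 2432.45.
Because errors are independent across components, Cov(Tᵢ,Tⱼ) = Cov(Xᵢ,Xⱼ); the off-diagonal part of the true-score variance is the same as above.
True-score variance = [0.7²·23.7²·0.76 + 2.1²·4.7²·0.86 + 1.9²·11.9²·0.57 + 1.5²·13²·0.58] + 1168.34 = 804.888 + 1168.34 = 1973.23.
Reliability = 1973.23 / 2432.45 = 0.8112.

0.8112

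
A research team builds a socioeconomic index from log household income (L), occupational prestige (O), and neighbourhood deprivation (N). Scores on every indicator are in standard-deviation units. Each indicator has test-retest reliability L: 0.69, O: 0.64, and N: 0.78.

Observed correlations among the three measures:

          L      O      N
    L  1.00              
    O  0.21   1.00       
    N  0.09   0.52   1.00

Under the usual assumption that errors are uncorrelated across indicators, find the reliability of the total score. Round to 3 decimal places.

0.808

Var(L+O+N) = 3 + 2·[0.21 + 0.09 + 0.52] = 3 + 1.64 = 4.64.
With uncorrelated errors the cross-covariances are all true-score covariance, so they carry over unchanged; only the diagonal terms shrink to ρᵢσᵢ².
True-score variance = [0.69 + 0.64 + 0.78] + 1.64 = 2.11 + 1.64 = 3.75.
Reliability = 3.75 / 4.64 = 0.808.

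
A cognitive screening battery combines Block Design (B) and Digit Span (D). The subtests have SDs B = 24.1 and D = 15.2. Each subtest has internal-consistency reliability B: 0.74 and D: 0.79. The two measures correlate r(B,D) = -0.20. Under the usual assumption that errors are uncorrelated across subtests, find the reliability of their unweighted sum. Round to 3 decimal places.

Var(B+D) = 24.1² + 15.2² + 2·[24.1·15.2·(-0.20)] = 811.85 − 146.528 = 665.322.
Because errors are independent across components, Cov(Tᵢ,Tⱼ) = Cov(Xᵢ,Xⱼ); the off-diagonal part of the true-score variance is the same as above.
True-score variance = [24.1²·0.74 + 15.2²·0.79] − 146.528 = 612.321 − 146.528 = 465.793.
Reliability = 465.793 / 665.322 = 0.700.

0.700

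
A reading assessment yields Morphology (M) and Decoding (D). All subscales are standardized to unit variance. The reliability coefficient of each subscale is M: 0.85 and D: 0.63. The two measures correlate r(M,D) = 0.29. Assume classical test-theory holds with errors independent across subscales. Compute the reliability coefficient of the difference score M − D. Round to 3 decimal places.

0.634

Var(M−D) = 1 + 1 − 2·0.29 = 2 − 0.58 = 1.42.
Under uncorrelated errors the observed covariances equal the true-score covariances, so only the own-variance terms attenuate.
True-score variance = [0.85 + 0.63] − 0.58 = 1.48 − 0.58 = 0.9.
Reliability = 0.9 / 1.42 = 0.634.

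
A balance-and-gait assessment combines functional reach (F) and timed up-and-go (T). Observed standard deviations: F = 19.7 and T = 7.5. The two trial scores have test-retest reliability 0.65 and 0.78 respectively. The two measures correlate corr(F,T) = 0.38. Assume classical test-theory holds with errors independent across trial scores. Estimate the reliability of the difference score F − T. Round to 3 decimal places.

0.554

Var(F−T) = 19.7² + 7.5² − 2·19.7·7.5·0.38 = 444.34 − 112.29 = 332.05.
Because errors are independent across components, Cov(Tᵢ,Tⱼ) = Cov(Xᵢ,Xⱼ); the off-diagonal part of the true-score variance is the same as above.
True-score variance = [19.7²·0.65 + 7.5²·0.78] − 112.29 = 296.134 − 112.29 = 183.844.
Reliability = 183.844 / 332.05 = 0.554.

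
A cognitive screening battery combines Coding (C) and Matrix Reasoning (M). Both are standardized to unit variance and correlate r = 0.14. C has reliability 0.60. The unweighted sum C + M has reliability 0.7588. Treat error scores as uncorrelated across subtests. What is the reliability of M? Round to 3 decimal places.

Var(C+M) = 2 + 2·0.14 = 2.280.
True-score variance = ρ_C + ρ_M + 2·0.14, so 0.7588 = (0.60 + ρ_M + 0.28) / 2.280.
ρ_M = 0.7588·2.280 − 0.60 − 0.28 = 0.850.

0.850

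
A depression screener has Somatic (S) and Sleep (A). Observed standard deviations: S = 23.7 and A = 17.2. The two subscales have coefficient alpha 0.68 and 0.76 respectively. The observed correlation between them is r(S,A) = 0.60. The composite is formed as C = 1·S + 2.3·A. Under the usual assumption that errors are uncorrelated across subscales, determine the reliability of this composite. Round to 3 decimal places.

0.829

Var(C) = 23.7² + 2.3²·17.2² + 2·[2.3·23.7·17.2·0.60] = 2126.68 + 1125.09 = 3251.77.
Under uncorrelated errors the observed covariances equal the true-score covariances, so only the own-variance terms attenuate.
True-score variance = [23.7²·0.68 + 2.3²·17.2²·0.76] + 1125.09 = 1571.34 + 1125.09 = 2696.43.
Reliability = 2696.43 / 3251.77 = 0.829.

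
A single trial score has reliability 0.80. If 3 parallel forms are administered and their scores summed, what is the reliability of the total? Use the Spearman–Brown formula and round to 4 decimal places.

0.9231

ρ_k = kρ / (1 + (k−1)ρ) = 3·0.80 / (1 + 2·0.80) = 2.400 / 2.600 = 0.9231.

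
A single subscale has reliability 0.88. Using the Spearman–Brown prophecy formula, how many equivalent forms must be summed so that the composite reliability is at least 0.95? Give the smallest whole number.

3

k ≥ ρ*(1−ρ₁)/(ρ₁(1−ρ*)) = 0.95·0.12 / (0.88·0.05) = 2.591.
Smallest integer k = 3.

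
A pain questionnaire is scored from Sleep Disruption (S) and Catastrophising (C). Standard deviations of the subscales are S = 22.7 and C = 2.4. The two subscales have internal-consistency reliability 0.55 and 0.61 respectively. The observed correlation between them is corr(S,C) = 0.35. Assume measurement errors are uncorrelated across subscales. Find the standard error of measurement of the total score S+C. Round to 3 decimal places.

Var(total) = 521.05 + 38.136 = 559.186.
True-score variance = 286.923 + 38.136 = 325.059, so reliability = 0.5813.
Error variance = 559.186 − 325.059 = 234.127; SEM = √234.127 = 15.301.

15.301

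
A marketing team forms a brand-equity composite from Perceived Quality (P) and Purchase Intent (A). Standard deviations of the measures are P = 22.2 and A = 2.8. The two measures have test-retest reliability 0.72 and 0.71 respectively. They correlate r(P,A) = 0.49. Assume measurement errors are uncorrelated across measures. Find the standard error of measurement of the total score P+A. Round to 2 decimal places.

Var(total) = 500.68 + 60.9168 = 561.597.
True-score variance = 360.411 + 60.9168 = 421.328, so reliability = 0.7502.
Error variance = 561.597 − 421.328 = 140.269; SEM = √140.269 = 11.84.

11.84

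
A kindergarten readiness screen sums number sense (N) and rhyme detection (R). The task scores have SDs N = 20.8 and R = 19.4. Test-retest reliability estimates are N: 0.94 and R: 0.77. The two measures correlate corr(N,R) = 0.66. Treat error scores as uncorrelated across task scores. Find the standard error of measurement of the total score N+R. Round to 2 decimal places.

Var(total) = 809 + 532.646 = 1341.65.
True-score variance = 696.479 + 532.646 = 1229.13, so reliability = 0.9161.
Error variance = 1341.65 − 1229.13 = 112.521; SEM = √112.521 = 10.61.

10.61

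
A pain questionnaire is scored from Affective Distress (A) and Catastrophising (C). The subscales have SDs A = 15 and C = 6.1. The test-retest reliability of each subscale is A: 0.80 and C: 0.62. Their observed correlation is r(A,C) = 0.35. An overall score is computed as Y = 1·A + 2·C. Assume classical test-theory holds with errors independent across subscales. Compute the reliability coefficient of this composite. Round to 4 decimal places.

Var(Y) = 15² + 2²·6.1² + 2·[2·15·6.1·0.35] = 373.84 + 128.1 = 501.94.
Under uncorrelated errors the observed covariances equal the true-score covariances, so only the own-variance terms attenuate.
True-score variance = [15²·0.80 + 2²·6.1²·0.62] + 128.1 = 272.281 + 128.1 = 400.381.
Reliability = 400.381 / 501.94 = 0.7977.

0.7977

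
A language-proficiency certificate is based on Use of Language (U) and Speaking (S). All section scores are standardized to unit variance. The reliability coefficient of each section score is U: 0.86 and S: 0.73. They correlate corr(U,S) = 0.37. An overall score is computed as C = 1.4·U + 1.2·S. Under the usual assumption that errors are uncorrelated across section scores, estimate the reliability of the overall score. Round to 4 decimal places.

0.8572

Var(C) = 1.4² + 1.2² + 2·[1.68·0.37] = 3.4 + 1.2432 = 4.6432.
Under uncorrelated errors the observed covariances equal the true-score covariances, so only the own-variance terms attenuate.
True-score variance = [1.4²·0.86 + 1.2²·0.73] + 1.2432 = 2.7368 + 1.2432 = 3.98.
Reliability = 3.98 / 4.6432 = 0.8572.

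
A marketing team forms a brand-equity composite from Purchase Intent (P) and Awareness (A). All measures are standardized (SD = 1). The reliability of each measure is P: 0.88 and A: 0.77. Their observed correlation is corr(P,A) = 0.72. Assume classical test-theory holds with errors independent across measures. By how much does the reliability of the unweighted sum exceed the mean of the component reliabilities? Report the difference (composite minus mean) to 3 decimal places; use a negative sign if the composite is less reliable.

Var(sum) = 2 + 1.44 = 3.44; true-score variance = 1.65 + 1.44 = 3.09; composite reliability = 0.8983.
Mean component reliability = 0.8250.
Difference = 0.8983 − 0.8250 = 0.073.

0.073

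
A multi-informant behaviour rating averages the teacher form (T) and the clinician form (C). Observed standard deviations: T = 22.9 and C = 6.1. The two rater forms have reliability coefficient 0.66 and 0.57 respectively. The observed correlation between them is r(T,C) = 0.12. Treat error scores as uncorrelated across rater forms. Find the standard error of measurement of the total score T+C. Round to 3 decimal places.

13.939

Var(total) = 561.62 + 33.5256 = 595.146.
True-score variance = 367.32 + 33.5256 = 400.846, so reliability = 0.6735.
Error variance = 595.146 − 400.846 = 194.3; SEM = √194.3 = 13.939.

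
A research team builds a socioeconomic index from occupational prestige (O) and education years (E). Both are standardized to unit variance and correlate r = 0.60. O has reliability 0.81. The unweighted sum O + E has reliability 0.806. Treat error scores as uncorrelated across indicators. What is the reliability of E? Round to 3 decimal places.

Var(O+E) = 2 + 2·0.60 = 3.200.
True-score variance = ρ_O + ρ_E + 2·0.60, so 0.806 = (0.81 + ρ_E + 1.20) / 3.200.
ρ_E = 0.806·3.200 − 0.81 − 1.20 = 0.569.

0.569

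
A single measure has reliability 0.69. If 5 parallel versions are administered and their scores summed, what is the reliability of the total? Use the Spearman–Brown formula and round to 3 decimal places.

ρ_k = kρ / (1 + (k−1)ρ) = 5·0.69 / (1 + 4·0.69) = 3.450 / 3.760 = 0.918.

0.918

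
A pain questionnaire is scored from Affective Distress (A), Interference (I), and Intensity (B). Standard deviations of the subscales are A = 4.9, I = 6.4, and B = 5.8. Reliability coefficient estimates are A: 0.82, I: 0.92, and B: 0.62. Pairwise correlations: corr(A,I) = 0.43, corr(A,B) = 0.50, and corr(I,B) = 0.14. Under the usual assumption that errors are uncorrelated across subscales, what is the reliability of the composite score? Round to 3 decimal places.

0.876

Var(A+I+B) = 4.9² + 6.4² + 5.8² + 2·[4.9·6.4·0.43 + 4.9·5.8·0.50 + 6.4·5.8·0.14] = 98.61 + 65.7832 = 164.393.
Because errors are independent across components, Cov(Tᵢ,Tⱼ) = Cov(Xᵢ,Xⱼ); the off-diagonal part of the true-score variance is the same as above.
True-score variance = [4.9²·0.82 + 6.4²·0.92 + 5.8²·0.62] + 65.7832 = 78.2282 + 65.7832 = 144.011.
Reliability = 144.011 / 164.393 = 0.876.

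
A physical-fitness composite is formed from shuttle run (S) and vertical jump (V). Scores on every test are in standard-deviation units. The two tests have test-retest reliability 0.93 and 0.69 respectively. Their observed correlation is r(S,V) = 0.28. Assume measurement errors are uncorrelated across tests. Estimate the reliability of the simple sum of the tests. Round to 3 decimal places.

0.852

Var(S+V) = 2 + 2·[0.28] = 2 + 0.56 = 2.56.
Because errors are independent across components, Cov(Tᵢ,Tⱼ) = Cov(Xᵢ,Xⱼ); the off-diagonal part of the true-score variance is the same as above.
True-score variance = [0.93 + 0.69] + 0.56 = 1.62 + 0.56 = 2.18.
Reliability = 2.18 / 2.56 = 0.852.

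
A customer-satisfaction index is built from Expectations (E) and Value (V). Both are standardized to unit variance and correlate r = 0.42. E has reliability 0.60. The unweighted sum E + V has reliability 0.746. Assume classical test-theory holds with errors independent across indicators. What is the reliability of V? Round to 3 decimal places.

Var(E+V) = 2 + 2·0.42 = 2.840.
True-score variance = ρ_E + ρ_V + 2·0.42, so 0.746 = (0.60 + ρ_V + 0.84) / 2.840.
ρ_V = 0.746·2.840 − 0.60 − 0.84 = 0.679.

0.679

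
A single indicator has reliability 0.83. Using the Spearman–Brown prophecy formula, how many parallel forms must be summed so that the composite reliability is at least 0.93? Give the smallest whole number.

k ≥ ρ*(1−ρ₁)/(ρ₁(1−ρ*)) = 0.93·0.17 / (0.83·0.07) = 2.721.
Smallest integer k = 3.

3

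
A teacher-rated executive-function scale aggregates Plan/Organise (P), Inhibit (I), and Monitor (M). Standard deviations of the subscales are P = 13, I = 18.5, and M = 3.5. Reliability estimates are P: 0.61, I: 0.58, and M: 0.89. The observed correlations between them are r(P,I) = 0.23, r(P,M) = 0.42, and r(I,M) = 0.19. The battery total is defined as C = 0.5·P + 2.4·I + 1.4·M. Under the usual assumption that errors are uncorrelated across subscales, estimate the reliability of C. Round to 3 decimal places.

Var(C) = 0.5²·13² + 2.4²·18.5² + 1.4²·3.5² + 2·[1.2·13·18.5·0.23 + 0.7·13·3.5·0.42 + 3.36·18.5·3.5·0.19] = 2037.62 + 242.183 = 2279.8.
Because errors are independent across components, Cov(Tᵢ,Tⱼ) = Cov(Xᵢ,Xⱼ); the off-diagonal part of the true-score variance is the same as above.
True-score variance = [0.5²·13²·0.61 + 2.4²·18.5²·0.58 + 1.4²·3.5²·0.89] + 242.183 = 1190.53 + 242.183 = 1432.71.
Reliability = 1432.71 / 2279.8 = 0.628.

0.628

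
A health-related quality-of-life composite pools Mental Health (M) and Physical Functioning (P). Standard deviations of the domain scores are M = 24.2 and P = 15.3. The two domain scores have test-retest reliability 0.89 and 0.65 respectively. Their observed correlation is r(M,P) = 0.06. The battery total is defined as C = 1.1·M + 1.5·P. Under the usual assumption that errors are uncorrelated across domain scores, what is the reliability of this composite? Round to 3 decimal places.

0.800

Var(C) = 1.1²·24.2² + 1.5²·15.3² + 2·[1.65·24.2·15.3·0.06] = 1235.33 + 73.3115 = 1308.64.
Because errors are independent across components, Cov(Tᵢ,Tⱼ) = Cov(Xᵢ,Xⱼ); the off-diagonal part of the true-score variance is the same as above.
True-score variance = [1.1²·24.2²·0.89 + 1.5²·15.3²·0.65] + 73.3115 = 973.032 + 73.3115 = 1046.34.
Reliability = 1046.34 / 1308.64 = 0.800.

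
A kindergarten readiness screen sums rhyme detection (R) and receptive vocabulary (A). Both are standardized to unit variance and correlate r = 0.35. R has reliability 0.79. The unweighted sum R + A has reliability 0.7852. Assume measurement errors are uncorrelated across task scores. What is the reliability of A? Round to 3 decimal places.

0.630

Var(R+A) = 2 + 2·0.35 = 2.700.
True-score variance = ρ_R + ρ_A + 2·0.35, so 0.7852 = (0.79 + ρ_A + 0.70) / 2.700.
ρ_A = 0.7852·2.700 − 0.79 − 0.70 = 0.630.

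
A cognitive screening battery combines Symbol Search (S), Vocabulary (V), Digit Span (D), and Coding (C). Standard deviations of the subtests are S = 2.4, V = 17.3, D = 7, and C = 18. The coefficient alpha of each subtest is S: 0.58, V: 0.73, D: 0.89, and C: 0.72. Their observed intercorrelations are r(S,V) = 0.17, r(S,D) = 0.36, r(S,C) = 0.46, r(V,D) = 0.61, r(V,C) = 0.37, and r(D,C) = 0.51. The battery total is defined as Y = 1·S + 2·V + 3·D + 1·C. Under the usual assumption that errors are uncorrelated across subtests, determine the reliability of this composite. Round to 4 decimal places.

0.8778

Var(Y) = 2.4² + 2²·17.3² + 3²·7² + 18² + 2·[2·2.4·17.3·0.17 + 3·2.4·7·0.36 + 2.4·18·0.46 + 6·17.3·7·0.61 + 2·17.3·18·0.37 + 3·7·18·0.51] = 1967.92 + 1837.15 = 3805.07.
Under uncorrelated errors the observed covariances equal the true-score covariances, so only the own-variance terms attenuate.
True-score variance = [2.4²·0.58 + 2²·17.3²·0.73 + 3²·7²·0.89 + 18²·0.72] + 1837.15 = 1503.04 + 1837.15 = 3340.19.
Reliability = 3340.19 / 3805.07 = 0.8778.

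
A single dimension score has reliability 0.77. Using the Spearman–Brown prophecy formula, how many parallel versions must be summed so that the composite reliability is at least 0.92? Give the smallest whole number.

4

k ≥ ρ*(1−ρ₁)/(ρ₁(1−ρ*)) = 0.92·0.23 / (0.77·0.08) = 3.435.
Smallest integer k = 4.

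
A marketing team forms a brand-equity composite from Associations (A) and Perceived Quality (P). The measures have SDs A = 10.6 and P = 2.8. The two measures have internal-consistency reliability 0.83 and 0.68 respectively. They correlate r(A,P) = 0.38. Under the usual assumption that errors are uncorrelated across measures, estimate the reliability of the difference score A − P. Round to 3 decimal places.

Var(A−P) = 10.6² + 2.8² − 2·10.6·2.8·0.38 = 120.2 − 22.5568 = 97.6432.
Because errors are independent across components, Cov(Tᵢ,Tⱼ) = Cov(Xᵢ,Xⱼ); the off-diagonal part of the true-score variance is the same as above.
True-score variance = [10.6²·0.83 + 2.8²·0.68] − 22.5568 = 98.59 − 22.5568 = 76.0332.
Reliability = 76.0332 / 97.6432 = 0.779.

0.779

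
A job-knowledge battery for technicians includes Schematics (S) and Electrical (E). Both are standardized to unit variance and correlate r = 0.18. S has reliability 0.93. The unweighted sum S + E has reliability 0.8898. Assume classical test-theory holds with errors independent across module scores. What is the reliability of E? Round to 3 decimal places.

Var(S+E) = 2 + 2·0.18 = 2.360.
True-score variance = ρ_S + ρ_E + 2·0.18, so 0.8898 = (0.93 + ρ_E + 0.36) / 2.360.
ρ_E = 0.8898·2.360 − 0.93 − 0.36 = 0.810.

0.810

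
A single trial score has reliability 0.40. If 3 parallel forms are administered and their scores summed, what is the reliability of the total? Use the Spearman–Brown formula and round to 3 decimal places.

0.667

ρ_k = kρ / (1 + (k−1)ρ) = 3·0.40 / (1 + 2·0.40) = 1.200 / 1.800 = 0.667.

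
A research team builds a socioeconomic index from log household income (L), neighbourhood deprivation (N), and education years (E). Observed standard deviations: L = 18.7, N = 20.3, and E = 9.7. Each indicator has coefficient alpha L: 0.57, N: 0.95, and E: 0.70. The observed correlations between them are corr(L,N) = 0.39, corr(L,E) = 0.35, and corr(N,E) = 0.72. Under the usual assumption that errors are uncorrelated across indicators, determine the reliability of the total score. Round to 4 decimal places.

Var(L+N+E) = 18.7² + 20.3² + 9.7² + 2·[18.7·20.3·0.39 + 18.7·9.7·0.35 + 20.3·9.7·0.72] = 855.87 + 706.619 = 1562.49.
Because errors are independent across components, Cov(Tᵢ,Tⱼ) = Cov(Xᵢ,Xⱼ); the off-diagonal part of the true-score variance is the same as above.
True-score variance = [18.7²·0.57 + 20.3²·0.95 + 9.7²·0.70] + 706.619 = 656.672 + 706.619 = 1363.29.
Reliability = 1363.29 / 1562.49 = 0.8725.

0.8725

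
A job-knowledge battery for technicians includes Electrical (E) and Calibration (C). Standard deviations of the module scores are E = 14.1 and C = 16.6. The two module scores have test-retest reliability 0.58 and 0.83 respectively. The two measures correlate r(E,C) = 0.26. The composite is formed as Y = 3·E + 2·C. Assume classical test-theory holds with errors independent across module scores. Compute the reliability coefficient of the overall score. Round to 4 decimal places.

0.7408

Var(Y) = 3²·14.1² + 2²·16.6² + 2·[6·14.1·16.6·0.26] = 2891.53 + 730.267 = 3621.8.
Because errors are independent across components, Cov(Tᵢ,Tⱼ) = Cov(Xᵢ,Xⱼ); the off-diagonal part of the true-score variance is the same as above.
True-score variance = [3²·14.1²·0.58 + 2²·16.6²·0.83] + 730.267 = 1952.65 + 730.267 = 2682.91.
Reliability = 2682.91 / 3621.8 = 0.7408.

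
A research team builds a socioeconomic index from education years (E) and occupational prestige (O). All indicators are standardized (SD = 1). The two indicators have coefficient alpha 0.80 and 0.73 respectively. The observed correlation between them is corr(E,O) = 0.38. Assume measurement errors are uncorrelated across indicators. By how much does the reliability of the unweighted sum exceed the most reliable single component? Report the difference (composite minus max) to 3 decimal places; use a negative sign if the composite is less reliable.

Var(sum) = 2 + 0.76 = 2.76; true-score variance = 1.53 + 0.76 = 2.29; composite reliability = 0.8297.
Max component reliability = 0.8000.
Difference = 0.8297 − 0.8000 = 0.030.

0.030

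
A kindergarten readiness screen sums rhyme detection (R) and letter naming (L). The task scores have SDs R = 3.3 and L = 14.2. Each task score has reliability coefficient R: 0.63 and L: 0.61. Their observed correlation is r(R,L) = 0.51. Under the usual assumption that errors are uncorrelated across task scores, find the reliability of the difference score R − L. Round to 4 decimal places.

0.4982

Var(R−L) = 3.3² + 14.2² − 2·3.3·14.2·0.51 = 212.53 − 47.7972 = 164.733.
Because errors are independent across components, Cov(Tᵢ,Tⱼ) = Cov(Xᵢ,Xⱼ); the off-diagonal part of the true-score variance is the same as above.
True-score variance = [3.3²·0.63 + 14.2²·0.61] − 47.7972 = 129.861 − 47.7972 = 82.0639.
Reliability = 82.0639 / 164.733 = 0.4982.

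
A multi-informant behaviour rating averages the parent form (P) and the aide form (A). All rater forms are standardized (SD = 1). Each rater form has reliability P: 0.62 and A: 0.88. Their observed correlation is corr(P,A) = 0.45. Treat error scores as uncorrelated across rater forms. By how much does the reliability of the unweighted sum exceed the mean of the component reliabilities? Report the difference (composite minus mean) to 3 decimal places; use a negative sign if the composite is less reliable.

0.078

Var(sum) = 2 + 0.9 = 2.9; true-score variance = 1.5 + 0.9 = 2.4; composite reliability = 0.8276.
Mean component reliability = 0.7500.
Difference = 0.8276 − 0.7500 = 0.078.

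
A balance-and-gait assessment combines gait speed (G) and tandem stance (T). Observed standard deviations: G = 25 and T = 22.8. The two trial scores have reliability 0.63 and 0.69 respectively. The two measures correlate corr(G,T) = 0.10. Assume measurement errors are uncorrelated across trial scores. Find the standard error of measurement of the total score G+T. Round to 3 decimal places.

Var(total) = 1144.84 + 114 = 1258.84.
True-score variance = 752.44 + 114 = 866.44, so reliability = 0.6883.
Error variance = 1258.84 − 866.44 = 392.4; SEM = √392.4 = 19.809.

19.809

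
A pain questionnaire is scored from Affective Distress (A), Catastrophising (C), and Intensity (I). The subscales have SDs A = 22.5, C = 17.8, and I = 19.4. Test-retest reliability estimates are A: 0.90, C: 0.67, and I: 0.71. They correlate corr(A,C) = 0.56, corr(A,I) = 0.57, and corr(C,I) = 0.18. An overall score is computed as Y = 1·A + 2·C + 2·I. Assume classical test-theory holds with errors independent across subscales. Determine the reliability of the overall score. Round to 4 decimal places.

Var(Y) = 22.5² + 2²·17.8² + 2²·19.4² + 2·[2·22.5·17.8·0.56 + 2·22.5·19.4·0.57 + 4·17.8·19.4·0.18] = 3279.05 + 2389.6 = 5668.65.
Under uncorrelated errors the observed covariances equal the true-score covariances, so only the own-variance terms attenuate.
True-score variance = [22.5²·0.90 + 2²·17.8²·0.67 + 2²·19.4²·0.71] + 2389.6 = 2373.62 + 2389.6 = 4763.22.
Reliability = 4763.22 / 5668.65 = 0.8403.

0.8403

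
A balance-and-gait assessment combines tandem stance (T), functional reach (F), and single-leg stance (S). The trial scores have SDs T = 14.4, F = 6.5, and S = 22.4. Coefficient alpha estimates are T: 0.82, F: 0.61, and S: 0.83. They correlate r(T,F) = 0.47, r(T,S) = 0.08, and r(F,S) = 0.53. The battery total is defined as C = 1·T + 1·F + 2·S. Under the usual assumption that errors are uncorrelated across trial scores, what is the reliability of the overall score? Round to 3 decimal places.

Var(C) = 14.4² + 6.5² + 2²·22.4² + 2·[14.4·6.5·0.47 + 2·14.4·22.4·0.08 + 2·6.5·22.4·0.53] = 2256.65 + 499.875 = 2756.53.
Under uncorrelated errors the observed covariances equal the true-score covariances, so only the own-variance terms attenuate.
True-score variance = [14.4²·0.82 + 6.5²·0.61 + 2²·22.4²·0.83] + 499.875 = 1861.65 + 499.875 = 2361.53.
Reliability = 2361.53 / 2756.53 = 0.857.

0.857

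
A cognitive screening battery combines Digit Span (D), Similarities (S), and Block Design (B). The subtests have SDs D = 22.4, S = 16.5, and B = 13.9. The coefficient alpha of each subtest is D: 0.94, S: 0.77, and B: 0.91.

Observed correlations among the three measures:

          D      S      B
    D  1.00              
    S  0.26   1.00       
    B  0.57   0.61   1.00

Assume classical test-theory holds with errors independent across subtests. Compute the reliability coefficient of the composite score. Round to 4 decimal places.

Var(D+S+B) = 22.4² + 16.5² + 13.9² + 2·[22.4·16.5·0.26 + 22.4·13.9·0.57 + 16.5·13.9·0.61] = 967.22 + 826.949 = 1794.17.
With uncorrelated errors the cross-covariances are all true-score covariance, so they carry over unchanged; only the diagonal terms shrink to ρᵢσᵢ².
True-score variance = [22.4²·0.94 + 16.5²·0.77 + 13.9²·0.91] + 826.949 = 857.108 + 826.949 = 1684.06.
Reliability = 1684.06 / 1794.17 = 0.9386.

0.9386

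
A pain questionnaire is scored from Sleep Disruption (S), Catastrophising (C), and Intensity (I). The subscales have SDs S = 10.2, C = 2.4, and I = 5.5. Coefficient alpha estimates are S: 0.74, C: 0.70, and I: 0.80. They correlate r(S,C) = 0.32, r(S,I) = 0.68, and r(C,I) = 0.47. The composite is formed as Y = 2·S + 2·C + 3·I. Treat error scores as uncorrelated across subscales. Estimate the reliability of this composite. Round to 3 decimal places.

Var(Y) = 2²·10.2² + 2²·2.4² + 3²·5.5² + 2·[4·10.2·2.4·0.32 + 6·10.2·5.5·0.68 + 6·2.4·5.5·0.47] = 711.45 + 594.893 = 1306.34.
Because errors are independent across components, Cov(Tᵢ,Tⱼ) = Cov(Xᵢ,Xⱼ); the off-diagonal part of the true-score variance is the same as above.
True-score variance = [2²·10.2²·0.74 + 2²·2.4²·0.70 + 3²·5.5²·0.80] + 594.893 = 541.886 + 594.893 = 1136.78.
Reliability = 1136.78 / 1306.34 = 0.870.

0.870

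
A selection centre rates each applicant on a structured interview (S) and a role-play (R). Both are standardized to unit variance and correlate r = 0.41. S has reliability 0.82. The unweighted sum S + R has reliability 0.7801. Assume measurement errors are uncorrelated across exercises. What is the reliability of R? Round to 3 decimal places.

0.560

Var(S+R) = 2 + 2·0.41 = 2.820.
True-score variance = ρ_S + ρ_R + 2·0.41, so 0.7801 = (0.82 + ρ_R + 0.82) / 2.820.
ρ_R = 0.7801·2.820 − 0.82 − 0.82 = 0.560.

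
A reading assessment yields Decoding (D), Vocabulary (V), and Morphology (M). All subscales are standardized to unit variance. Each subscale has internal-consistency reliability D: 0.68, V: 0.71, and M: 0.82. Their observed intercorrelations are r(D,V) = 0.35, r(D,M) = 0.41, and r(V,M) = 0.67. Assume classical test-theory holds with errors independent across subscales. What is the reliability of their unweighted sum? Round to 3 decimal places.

0.865

Var(D+V+M) = 3 + 2·[0.35 + 0.41 + 0.67] = 3 + 2.86 = 5.86.
With uncorrelated errors the cross-covariances are all true-score covariance, so they carry over unchanged; only the diagonal terms shrink to ρᵢσᵢ².
True-score variance = [0.68 + 0.71 + 0.82] + 2.86 = 2.21 + 2.86 = 5.07.
Reliability = 5.07 / 5.86 = 0.865.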